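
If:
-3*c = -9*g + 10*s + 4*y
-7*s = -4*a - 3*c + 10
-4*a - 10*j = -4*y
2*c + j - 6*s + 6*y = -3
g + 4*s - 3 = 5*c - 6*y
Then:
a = 479*y/439 + 1360/439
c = 3415*y/878 - 889/1756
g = 3763*y/878 - 53/1756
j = -16*y/439 - 544/439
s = 2011*y/878 + 219/1756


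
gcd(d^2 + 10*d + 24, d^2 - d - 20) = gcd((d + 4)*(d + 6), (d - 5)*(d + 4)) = d + 4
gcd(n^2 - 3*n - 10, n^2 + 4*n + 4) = n + 2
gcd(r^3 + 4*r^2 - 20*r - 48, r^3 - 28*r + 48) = r^2 + 2*r - 24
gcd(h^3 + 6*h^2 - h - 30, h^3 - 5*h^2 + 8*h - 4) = h - 2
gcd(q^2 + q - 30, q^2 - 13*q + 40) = q - 5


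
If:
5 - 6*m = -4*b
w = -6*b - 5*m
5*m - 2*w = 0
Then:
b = -25/44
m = 5/11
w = 25/22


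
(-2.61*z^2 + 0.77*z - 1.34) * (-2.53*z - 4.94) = 6.6033*z^3 + 10.9453*z^2 - 0.4136*z + 6.6196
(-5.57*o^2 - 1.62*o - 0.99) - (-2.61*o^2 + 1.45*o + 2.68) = -2.96*o^2 - 3.07*o - 3.67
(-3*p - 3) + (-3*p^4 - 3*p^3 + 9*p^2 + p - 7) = -3*p^4 - 3*p^3 + 9*p^2 - 2*p - 10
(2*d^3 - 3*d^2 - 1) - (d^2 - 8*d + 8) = 2*d^3 - 4*d^2 + 8*d - 9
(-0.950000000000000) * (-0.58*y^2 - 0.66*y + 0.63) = 0.551*y^2 + 0.627*y - 0.5985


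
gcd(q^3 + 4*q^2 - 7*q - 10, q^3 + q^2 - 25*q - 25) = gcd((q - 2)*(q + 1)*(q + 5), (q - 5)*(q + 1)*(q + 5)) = q^2 + 6*q + 5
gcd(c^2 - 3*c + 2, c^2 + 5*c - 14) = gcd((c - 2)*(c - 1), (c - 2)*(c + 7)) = c - 2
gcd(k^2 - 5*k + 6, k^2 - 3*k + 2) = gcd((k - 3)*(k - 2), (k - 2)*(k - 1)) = k - 2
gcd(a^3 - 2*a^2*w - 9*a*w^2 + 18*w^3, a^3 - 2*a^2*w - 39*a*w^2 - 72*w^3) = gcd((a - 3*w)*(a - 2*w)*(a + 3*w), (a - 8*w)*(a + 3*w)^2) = a + 3*w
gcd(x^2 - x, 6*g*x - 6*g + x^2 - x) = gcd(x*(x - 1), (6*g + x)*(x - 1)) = x - 1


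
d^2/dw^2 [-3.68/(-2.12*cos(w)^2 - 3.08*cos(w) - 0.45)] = (-66.157568*(1 - cos(w)^2)^2 - 72.086784*cos(w)^3 - 53.945856*cos(w)^2 + 149.274048*cos(w) + 128.956032)/(2.12*cos(w)^2 + 3.08*cos(w) + 0.45)^3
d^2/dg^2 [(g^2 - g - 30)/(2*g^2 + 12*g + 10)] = -7/(g^3 + 3*g^2 + 3*g + 1)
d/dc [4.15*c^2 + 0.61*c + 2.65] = 8.3*c + 0.61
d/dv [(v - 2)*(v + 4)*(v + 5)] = 3*v^2 + 14*v + 2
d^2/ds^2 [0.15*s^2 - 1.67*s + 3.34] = 0.300000000000000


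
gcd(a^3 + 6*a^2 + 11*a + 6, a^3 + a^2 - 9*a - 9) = a^2 + 4*a + 3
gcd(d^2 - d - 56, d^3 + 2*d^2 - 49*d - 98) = d + 7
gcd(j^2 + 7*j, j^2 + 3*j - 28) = j + 7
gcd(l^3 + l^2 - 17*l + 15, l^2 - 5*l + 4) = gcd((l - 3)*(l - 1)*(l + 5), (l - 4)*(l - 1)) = l - 1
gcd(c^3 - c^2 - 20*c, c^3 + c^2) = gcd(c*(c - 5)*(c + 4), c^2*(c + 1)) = c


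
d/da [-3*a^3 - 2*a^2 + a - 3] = -9*a^2 - 4*a + 1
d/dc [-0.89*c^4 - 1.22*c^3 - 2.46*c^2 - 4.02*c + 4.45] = -3.56*c^3 - 3.66*c^2 - 4.92*c - 4.02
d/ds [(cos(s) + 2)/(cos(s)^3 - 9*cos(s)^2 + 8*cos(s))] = (-69*cos(s) - 3*cos(2*s) + cos(3*s) + 29)*sin(s)/(2*(cos(s) - 8)^2*(cos(s) - 1)^2*cos(s)^2)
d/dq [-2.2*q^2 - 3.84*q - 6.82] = -4.4*q - 3.84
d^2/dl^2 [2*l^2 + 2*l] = 4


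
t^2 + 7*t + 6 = (t + 1)*(t + 6)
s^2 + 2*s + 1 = (s + 1)^2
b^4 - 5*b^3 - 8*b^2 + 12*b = b*(b - 6)*(b - 1)*(b + 2)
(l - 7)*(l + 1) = l^2 - 6*l - 7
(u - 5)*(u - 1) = u^2 - 6*u + 5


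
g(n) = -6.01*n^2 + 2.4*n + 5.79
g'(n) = 2.4 - 12.02*n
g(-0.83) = -0.34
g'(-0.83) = 12.38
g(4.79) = -120.61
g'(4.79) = -55.18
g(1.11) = 1.05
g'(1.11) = -10.94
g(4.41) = -100.51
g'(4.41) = -50.61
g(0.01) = 5.81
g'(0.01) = 2.28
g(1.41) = -2.77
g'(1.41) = -14.55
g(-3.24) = -65.08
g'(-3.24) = 41.34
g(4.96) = -130.16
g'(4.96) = -57.22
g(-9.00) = -502.62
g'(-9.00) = 110.58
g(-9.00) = -502.62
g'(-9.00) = 110.58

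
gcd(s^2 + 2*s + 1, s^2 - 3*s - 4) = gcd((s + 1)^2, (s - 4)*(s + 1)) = s + 1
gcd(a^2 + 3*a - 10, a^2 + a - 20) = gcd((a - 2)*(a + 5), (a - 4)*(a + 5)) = a + 5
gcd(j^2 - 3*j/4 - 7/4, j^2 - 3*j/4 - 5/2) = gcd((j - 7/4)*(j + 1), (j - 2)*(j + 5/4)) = 1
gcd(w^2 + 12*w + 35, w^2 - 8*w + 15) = 1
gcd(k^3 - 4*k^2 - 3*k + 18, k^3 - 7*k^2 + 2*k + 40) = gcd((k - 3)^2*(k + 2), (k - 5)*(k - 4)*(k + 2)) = k + 2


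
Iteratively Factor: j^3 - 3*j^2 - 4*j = (j)*(j^2 - 3*j - 4) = j*(j - 4)*(j + 1)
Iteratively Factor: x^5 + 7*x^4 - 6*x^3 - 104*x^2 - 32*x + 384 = (x + 4)*(x^4 + 3*x^3 - 18*x^2 - 32*x + 96) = (x + 4)^2*(x^3 - x^2 - 14*x + 24) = (x - 2)*(x + 4)^2*(x^2 + x - 12) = (x - 2)*(x + 4)^3*(x - 3)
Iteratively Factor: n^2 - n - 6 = (n - 3)*(n + 2)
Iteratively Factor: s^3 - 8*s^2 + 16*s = (s)*(s^2 - 8*s + 16) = s*(s - 4)*(s - 4)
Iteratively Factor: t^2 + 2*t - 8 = (t + 4)*(t - 2)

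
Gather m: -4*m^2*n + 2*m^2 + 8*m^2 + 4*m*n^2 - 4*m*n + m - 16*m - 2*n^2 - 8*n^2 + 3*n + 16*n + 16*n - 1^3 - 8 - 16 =m^2*(10 - 4*n) + m*(4*n^2 - 4*n - 15) - 10*n^2 + 35*n - 25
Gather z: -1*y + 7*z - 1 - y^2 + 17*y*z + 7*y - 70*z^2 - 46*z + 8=-y^2 + 6*y - 70*z^2 + z*(17*y - 39) + 7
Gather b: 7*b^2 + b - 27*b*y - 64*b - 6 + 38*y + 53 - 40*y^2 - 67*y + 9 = 7*b^2 + b*(-27*y - 63) - 40*y^2 - 29*y + 56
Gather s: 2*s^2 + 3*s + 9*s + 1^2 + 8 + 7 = 2*s^2 + 12*s + 16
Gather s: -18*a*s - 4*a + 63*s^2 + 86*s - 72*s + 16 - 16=-4*a + 63*s^2 + s*(14 - 18*a)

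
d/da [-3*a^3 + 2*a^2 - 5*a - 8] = -9*a^2 + 4*a - 5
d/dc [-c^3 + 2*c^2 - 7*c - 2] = -3*c^2 + 4*c - 7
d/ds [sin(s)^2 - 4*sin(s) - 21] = 2*(sin(s) - 2)*cos(s)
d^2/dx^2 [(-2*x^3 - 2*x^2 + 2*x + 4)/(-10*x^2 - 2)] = 2*(-30*x^3 - 165*x^2 + 18*x + 11)/(125*x^6 + 75*x^4 + 15*x^2 + 1)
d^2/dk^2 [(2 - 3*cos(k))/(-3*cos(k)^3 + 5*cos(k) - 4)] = ((6*cos(k) - 4)*(9*cos(k)^2 - 5)^2*sin(k)^2 - 3*(3*cos(k)^3 - 5*cos(k) + 4)^2*cos(k) + (3*cos(k)^3 - 5*cos(k) + 4)*(135*(1 - cos(2*k))^2 + 22*cos(k) + 234*cos(2*k) - 54*cos(3*k) - 186)/4)/(3*cos(k)^3 - 5*cos(k) + 4)^3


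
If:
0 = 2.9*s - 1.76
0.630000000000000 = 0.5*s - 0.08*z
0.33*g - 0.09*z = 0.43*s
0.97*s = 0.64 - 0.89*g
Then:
No Solution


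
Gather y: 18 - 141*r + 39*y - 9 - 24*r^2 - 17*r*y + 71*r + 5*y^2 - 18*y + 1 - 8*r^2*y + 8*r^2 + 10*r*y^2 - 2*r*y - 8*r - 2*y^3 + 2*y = -16*r^2 - 78*r - 2*y^3 + y^2*(10*r + 5) + y*(-8*r^2 - 19*r + 23) + 10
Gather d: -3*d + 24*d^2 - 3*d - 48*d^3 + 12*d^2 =-48*d^3 + 36*d^2 - 6*d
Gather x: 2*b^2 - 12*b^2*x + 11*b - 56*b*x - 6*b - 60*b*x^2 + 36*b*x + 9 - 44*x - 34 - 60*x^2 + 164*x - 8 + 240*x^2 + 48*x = 2*b^2 + 5*b + x^2*(180 - 60*b) + x*(-12*b^2 - 20*b + 168) - 33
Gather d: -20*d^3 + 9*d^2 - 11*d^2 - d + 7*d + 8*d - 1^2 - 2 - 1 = -20*d^3 - 2*d^2 + 14*d - 4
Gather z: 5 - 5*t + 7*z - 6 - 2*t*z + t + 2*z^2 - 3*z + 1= -4*t + 2*z^2 + z*(4 - 2*t)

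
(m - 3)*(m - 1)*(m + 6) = m^3 + 2*m^2 - 21*m + 18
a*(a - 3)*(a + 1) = a^3 - 2*a^2 - 3*a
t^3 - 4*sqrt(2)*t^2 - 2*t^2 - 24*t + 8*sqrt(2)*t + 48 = (t - 2)*(t - 6*sqrt(2))*(t + 2*sqrt(2))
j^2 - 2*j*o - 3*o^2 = (j - 3*o)*(j + o)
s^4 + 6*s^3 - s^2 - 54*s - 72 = (s - 3)*(s + 2)*(s + 3)*(s + 4)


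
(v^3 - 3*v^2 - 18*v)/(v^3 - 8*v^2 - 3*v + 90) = v/(v - 5)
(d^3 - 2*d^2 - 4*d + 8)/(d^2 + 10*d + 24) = (d^3 - 2*d^2 - 4*d + 8)/(d^2 + 10*d + 24)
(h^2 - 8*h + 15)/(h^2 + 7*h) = (h^2 - 8*h + 15)/(h*(h + 7))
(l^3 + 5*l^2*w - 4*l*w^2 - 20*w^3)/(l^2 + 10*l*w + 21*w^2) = (l^3 + 5*l^2*w - 4*l*w^2 - 20*w^3)/(l^2 + 10*l*w + 21*w^2)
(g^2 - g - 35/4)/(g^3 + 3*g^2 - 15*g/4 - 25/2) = (2*g - 7)/(2*g^2 + g - 10)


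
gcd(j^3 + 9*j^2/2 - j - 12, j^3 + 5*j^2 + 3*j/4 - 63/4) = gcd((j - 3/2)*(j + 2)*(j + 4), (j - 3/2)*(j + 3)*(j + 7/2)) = j - 3/2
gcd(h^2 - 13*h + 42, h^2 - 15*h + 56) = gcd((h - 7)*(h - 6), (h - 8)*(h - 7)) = h - 7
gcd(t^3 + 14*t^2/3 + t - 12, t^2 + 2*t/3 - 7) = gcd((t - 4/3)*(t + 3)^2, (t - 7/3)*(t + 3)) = t + 3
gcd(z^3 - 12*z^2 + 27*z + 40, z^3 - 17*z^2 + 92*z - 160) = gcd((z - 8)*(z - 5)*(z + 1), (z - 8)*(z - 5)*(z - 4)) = z^2 - 13*z + 40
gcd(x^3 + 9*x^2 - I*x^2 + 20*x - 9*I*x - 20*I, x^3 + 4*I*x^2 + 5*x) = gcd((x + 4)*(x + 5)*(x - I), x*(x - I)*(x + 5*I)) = x - I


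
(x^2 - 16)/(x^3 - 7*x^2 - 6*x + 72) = (x + 4)/(x^2 - 3*x - 18)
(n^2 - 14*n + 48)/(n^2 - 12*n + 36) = (n - 8)/(n - 6)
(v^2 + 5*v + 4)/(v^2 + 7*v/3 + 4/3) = 3*(v + 4)/(3*v + 4)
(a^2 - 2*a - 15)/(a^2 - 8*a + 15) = (a + 3)/(a - 3)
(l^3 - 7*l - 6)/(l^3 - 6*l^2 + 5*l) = (l^3 - 7*l - 6)/(l*(l^2 - 6*l + 5))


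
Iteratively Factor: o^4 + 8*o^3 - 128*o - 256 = (o + 4)*(o^3 + 4*o^2 - 16*o - 64) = (o - 4)*(o + 4)*(o^2 + 8*o + 16) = (o - 4)*(o + 4)^2*(o + 4)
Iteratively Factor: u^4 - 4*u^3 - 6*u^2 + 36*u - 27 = (u - 1)*(u^3 - 3*u^2 - 9*u + 27) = (u - 1)*(u + 3)*(u^2 - 6*u + 9) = (u - 3)*(u - 1)*(u + 3)*(u - 3)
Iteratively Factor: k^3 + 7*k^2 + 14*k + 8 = (k + 1)*(k^2 + 6*k + 8) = (k + 1)*(k + 4)*(k + 2)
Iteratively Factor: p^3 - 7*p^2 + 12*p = (p - 4)*(p^2 - 3*p) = p*(p - 4)*(p - 3)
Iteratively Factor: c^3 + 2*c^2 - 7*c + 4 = (c + 4)*(c^2 - 2*c + 1) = (c - 1)*(c + 4)*(c - 1)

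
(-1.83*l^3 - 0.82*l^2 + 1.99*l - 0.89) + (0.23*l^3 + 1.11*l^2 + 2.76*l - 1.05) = -1.6*l^3 + 0.29*l^2 + 4.75*l - 1.94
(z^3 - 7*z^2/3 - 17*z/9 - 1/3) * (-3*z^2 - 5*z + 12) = -3*z^5 + 2*z^4 + 88*z^3/3 - 158*z^2/9 - 21*z - 4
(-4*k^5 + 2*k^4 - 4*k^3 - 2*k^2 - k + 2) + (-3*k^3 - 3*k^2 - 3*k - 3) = -4*k^5 + 2*k^4 - 7*k^3 - 5*k^2 - 4*k - 1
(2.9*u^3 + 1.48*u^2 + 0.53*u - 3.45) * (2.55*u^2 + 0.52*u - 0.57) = 7.395*u^5 + 5.282*u^4 + 0.4681*u^3 - 9.3655*u^2 - 2.0961*u + 1.9665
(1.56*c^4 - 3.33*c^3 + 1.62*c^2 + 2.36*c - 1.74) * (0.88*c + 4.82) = 1.3728*c^5 + 4.5888*c^4 - 14.625*c^3 + 9.8852*c^2 + 9.844*c - 8.3868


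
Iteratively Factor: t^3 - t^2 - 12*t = (t - 4)*(t^2 + 3*t) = t*(t - 4)*(t + 3)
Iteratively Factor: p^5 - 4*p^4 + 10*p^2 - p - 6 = (p + 1)*(p^4 - 5*p^3 + 5*p^2 + 5*p - 6) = (p - 3)*(p + 1)*(p^3 - 2*p^2 - p + 2) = (p - 3)*(p - 1)*(p + 1)*(p^2 - p - 2) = (p - 3)*(p - 2)*(p - 1)*(p + 1)*(p + 1)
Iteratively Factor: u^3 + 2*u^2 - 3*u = (u + 3)*(u^2 - u) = u*(u + 3)*(u - 1)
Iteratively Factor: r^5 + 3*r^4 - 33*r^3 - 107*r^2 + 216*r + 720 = (r + 3)*(r^4 - 33*r^2 - 8*r + 240) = (r + 3)*(r + 4)*(r^3 - 4*r^2 - 17*r + 60) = (r - 3)*(r + 3)*(r + 4)*(r^2 - r - 20) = (r - 3)*(r + 3)*(r + 4)^2*(r - 5)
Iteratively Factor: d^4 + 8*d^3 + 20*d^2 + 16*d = (d + 2)*(d^3 + 6*d^2 + 8*d) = d*(d + 2)*(d^2 + 6*d + 8) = d*(d + 2)*(d + 4)*(d + 2)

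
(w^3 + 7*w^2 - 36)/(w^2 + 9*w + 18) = w - 2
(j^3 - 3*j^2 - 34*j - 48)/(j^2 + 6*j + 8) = (j^2 - 5*j - 24)/(j + 4)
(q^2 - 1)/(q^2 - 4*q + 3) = (q + 1)/(q - 3)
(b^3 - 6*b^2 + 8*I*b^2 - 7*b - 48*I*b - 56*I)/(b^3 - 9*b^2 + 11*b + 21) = (b + 8*I)/(b - 3)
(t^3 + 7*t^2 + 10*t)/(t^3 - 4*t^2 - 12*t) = (t + 5)/(t - 6)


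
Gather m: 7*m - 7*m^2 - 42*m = -7*m^2 - 35*m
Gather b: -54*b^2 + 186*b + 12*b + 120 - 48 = -54*b^2 + 198*b + 72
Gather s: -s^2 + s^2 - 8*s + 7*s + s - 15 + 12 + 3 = 0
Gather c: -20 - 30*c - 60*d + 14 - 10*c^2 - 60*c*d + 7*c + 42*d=-10*c^2 + c*(-60*d - 23) - 18*d - 6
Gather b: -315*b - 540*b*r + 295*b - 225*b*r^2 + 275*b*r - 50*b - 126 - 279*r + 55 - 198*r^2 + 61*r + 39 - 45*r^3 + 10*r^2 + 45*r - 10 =b*(-225*r^2 - 265*r - 70) - 45*r^3 - 188*r^2 - 173*r - 42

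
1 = 1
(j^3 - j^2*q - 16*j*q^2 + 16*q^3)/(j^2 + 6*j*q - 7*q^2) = (j^2 - 16*q^2)/(j + 7*q)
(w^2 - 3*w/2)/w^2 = (w - 3/2)/w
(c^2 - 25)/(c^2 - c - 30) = (c - 5)/(c - 6)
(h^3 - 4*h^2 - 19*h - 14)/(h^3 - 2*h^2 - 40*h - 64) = (h^2 - 6*h - 7)/(h^2 - 4*h - 32)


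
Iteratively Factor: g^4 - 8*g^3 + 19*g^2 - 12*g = (g - 4)*(g^3 - 4*g^2 + 3*g) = g*(g - 4)*(g^2 - 4*g + 3) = g*(g - 4)*(g - 1)*(g - 3)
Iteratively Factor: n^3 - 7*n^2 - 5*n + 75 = (n - 5)*(n^2 - 2*n - 15) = (n - 5)*(n + 3)*(n - 5)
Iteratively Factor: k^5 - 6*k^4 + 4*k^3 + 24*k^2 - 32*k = (k - 2)*(k^4 - 4*k^3 - 4*k^2 + 16*k) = (k - 2)*(k + 2)*(k^3 - 6*k^2 + 8*k) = (k - 4)*(k - 2)*(k + 2)*(k^2 - 2*k) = k*(k - 4)*(k - 2)*(k + 2)*(k - 2)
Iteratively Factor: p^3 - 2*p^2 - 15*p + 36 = (p - 3)*(p^2 + p - 12) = (p - 3)^2*(p + 4)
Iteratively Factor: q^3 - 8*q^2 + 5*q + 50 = (q + 2)*(q^2 - 10*q + 25) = (q - 5)*(q + 2)*(q - 5)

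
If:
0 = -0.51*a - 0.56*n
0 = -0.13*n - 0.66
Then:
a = 5.57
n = -5.08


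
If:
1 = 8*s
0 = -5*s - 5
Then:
No Solution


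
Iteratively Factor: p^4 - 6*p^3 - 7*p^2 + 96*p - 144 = (p - 3)*(p^3 - 3*p^2 - 16*p + 48) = (p - 4)*(p - 3)*(p^2 + p - 12) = (p - 4)*(p - 3)*(p + 4)*(p - 3)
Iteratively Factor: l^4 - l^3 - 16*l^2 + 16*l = (l + 4)*(l^3 - 5*l^2 + 4*l) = (l - 4)*(l + 4)*(l^2 - l) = (l - 4)*(l - 1)*(l + 4)*(l)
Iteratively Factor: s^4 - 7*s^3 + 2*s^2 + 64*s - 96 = (s - 4)*(s^3 - 3*s^2 - 10*s + 24) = (s - 4)*(s - 2)*(s^2 - s - 12) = (s - 4)^2*(s - 2)*(s + 3)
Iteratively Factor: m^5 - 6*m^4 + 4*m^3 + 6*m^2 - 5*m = (m - 1)*(m^4 - 5*m^3 - m^2 + 5*m) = (m - 1)*(m + 1)*(m^3 - 6*m^2 + 5*m) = (m - 5)*(m - 1)*(m + 1)*(m^2 - m) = (m - 5)*(m - 1)^2*(m + 1)*(m)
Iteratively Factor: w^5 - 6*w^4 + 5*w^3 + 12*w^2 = (w - 4)*(w^4 - 2*w^3 - 3*w^2) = (w - 4)*(w - 3)*(w^3 + w^2) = (w - 4)*(w - 3)*(w + 1)*(w^2) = w*(w - 4)*(w - 3)*(w + 1)*(w)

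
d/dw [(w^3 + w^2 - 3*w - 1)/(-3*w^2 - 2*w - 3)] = (-3*w^4 - 4*w^3 - 20*w^2 - 12*w + 7)/(9*w^4 + 12*w^3 + 22*w^2 + 12*w + 9)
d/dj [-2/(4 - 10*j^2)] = -10*j/(5*j^2 - 2)^2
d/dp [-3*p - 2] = -3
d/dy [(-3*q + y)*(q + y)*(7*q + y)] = -17*q^2 + 10*q*y + 3*y^2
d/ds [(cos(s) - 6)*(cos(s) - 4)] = 2*(5 - cos(s))*sin(s)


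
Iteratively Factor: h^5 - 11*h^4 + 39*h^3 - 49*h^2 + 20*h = (h - 1)*(h^4 - 10*h^3 + 29*h^2 - 20*h) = h*(h - 1)*(h^3 - 10*h^2 + 29*h - 20) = h*(h - 4)*(h - 1)*(h^2 - 6*h + 5) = h*(h - 4)*(h - 1)^2*(h - 5)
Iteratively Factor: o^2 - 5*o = (o)*(o - 5)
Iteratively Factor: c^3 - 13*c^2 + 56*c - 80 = (c - 5)*(c^2 - 8*c + 16) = (c - 5)*(c - 4)*(c - 4)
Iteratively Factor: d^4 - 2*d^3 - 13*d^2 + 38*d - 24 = (d - 1)*(d^3 - d^2 - 14*d + 24) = (d - 1)*(d + 4)*(d^2 - 5*d + 6) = (d - 3)*(d - 1)*(d + 4)*(d - 2)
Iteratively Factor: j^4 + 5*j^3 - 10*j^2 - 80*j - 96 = (j + 2)*(j^3 + 3*j^2 - 16*j - 48) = (j + 2)*(j + 4)*(j^2 - j - 12) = (j + 2)*(j + 3)*(j + 4)*(j - 4)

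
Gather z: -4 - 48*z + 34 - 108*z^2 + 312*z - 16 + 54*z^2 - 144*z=-54*z^2 + 120*z + 14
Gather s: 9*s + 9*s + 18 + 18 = 18*s + 36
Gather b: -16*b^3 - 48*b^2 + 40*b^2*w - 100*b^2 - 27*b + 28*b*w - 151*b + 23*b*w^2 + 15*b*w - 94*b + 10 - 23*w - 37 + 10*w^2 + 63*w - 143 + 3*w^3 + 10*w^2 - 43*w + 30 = -16*b^3 + b^2*(40*w - 148) + b*(23*w^2 + 43*w - 272) + 3*w^3 + 20*w^2 - 3*w - 140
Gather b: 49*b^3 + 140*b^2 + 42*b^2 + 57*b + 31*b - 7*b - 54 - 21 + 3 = 49*b^3 + 182*b^2 + 81*b - 72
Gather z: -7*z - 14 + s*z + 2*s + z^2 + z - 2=2*s + z^2 + z*(s - 6) - 16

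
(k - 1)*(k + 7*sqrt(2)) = k^2 - k + 7*sqrt(2)*k - 7*sqrt(2)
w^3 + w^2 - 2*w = w*(w - 1)*(w + 2)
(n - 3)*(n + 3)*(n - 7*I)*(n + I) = n^4 - 6*I*n^3 - 2*n^2 + 54*I*n - 63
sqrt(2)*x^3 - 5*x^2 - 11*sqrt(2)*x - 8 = (x - 4*sqrt(2))*(x + sqrt(2))*(sqrt(2)*x + 1)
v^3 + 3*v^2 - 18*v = v*(v - 3)*(v + 6)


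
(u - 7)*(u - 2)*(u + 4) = u^3 - 5*u^2 - 22*u + 56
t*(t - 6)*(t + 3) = t^3 - 3*t^2 - 18*t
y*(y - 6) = y^2 - 6*y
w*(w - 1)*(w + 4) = w^3 + 3*w^2 - 4*w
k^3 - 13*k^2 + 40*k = k*(k - 8)*(k - 5)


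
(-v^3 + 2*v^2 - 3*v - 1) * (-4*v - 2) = 4*v^4 - 6*v^3 + 8*v^2 + 10*v + 2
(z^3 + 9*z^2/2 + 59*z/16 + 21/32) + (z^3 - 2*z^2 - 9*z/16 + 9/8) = 2*z^3 + 5*z^2/2 + 25*z/8 + 57/32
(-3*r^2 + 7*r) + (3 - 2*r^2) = -5*r^2 + 7*r + 3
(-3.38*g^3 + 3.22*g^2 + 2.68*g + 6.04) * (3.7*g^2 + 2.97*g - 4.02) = -12.506*g^5 + 1.8754*g^4 + 33.067*g^3 + 17.3632*g^2 + 7.1652*g - 24.2808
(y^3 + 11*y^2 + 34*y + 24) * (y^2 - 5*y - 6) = y^5 + 6*y^4 - 27*y^3 - 212*y^2 - 324*y - 144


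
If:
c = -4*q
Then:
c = -4*q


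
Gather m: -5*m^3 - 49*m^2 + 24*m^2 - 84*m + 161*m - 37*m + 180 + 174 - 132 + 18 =-5*m^3 - 25*m^2 + 40*m + 240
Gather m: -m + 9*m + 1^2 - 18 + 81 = 8*m + 64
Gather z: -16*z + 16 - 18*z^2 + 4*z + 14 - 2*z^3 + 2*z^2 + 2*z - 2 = -2*z^3 - 16*z^2 - 10*z + 28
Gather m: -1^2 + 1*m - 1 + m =2*m - 2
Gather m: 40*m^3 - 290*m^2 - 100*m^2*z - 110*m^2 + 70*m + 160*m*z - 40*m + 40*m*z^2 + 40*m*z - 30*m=40*m^3 + m^2*(-100*z - 400) + m*(40*z^2 + 200*z)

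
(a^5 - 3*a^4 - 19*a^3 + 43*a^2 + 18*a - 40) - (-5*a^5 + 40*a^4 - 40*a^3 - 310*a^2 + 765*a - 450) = 6*a^5 - 43*a^4 + 21*a^3 + 353*a^2 - 747*a + 410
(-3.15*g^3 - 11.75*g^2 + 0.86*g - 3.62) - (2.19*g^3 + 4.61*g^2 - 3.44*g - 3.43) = -5.34*g^3 - 16.36*g^2 + 4.3*g - 0.19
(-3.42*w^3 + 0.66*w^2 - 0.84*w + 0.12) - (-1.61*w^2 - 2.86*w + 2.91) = -3.42*w^3 + 2.27*w^2 + 2.02*w - 2.79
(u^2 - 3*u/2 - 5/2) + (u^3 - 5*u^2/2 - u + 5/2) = u^3 - 3*u^2/2 - 5*u/2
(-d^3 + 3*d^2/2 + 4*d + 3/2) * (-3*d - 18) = 3*d^4 + 27*d^3/2 - 39*d^2 - 153*d/2 - 27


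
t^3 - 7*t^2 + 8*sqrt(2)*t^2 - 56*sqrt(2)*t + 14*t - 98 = (t - 7)*(t + sqrt(2))*(t + 7*sqrt(2))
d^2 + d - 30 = (d - 5)*(d + 6)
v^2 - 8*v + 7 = (v - 7)*(v - 1)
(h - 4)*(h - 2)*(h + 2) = h^3 - 4*h^2 - 4*h + 16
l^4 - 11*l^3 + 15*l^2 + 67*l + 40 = (l - 8)*(l - 5)*(l + 1)^2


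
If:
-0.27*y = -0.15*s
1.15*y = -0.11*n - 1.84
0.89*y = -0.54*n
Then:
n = 3.13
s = -3.42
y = -1.90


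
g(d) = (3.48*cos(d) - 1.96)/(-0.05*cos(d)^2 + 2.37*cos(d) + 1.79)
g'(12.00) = 0.41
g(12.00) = 0.26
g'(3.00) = -4.33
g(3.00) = 8.93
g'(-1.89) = 9.59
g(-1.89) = -2.93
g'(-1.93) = 11.36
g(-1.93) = -3.35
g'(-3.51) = -18.71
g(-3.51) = 11.21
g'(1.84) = -7.89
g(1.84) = -2.50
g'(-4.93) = -2.00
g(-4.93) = -0.53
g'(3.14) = -0.05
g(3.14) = 8.63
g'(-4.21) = -23.76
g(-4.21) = -5.71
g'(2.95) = -6.25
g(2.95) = 9.19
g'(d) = (-0.1*sin(d)*cos(d) + 2.37*sin(d))*(3.48*cos(d) - 1.96)/(-0.05*cos(d)^2 + 2.37*cos(d) + 1.79)^2 - 3.48*sin(d)/(-0.05*cos(d)^2 + 2.37*cos(d) + 1.79)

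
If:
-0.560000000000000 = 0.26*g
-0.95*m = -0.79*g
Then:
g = -2.15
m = -1.79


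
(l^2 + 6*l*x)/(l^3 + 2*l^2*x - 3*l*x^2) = (l + 6*x)/(l^2 + 2*l*x - 3*x^2)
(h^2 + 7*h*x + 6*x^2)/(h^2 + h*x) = (h + 6*x)/h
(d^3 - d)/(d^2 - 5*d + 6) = (d^3 - d)/(d^2 - 5*d + 6)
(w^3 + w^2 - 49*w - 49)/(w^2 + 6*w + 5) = (w^2 - 49)/(w + 5)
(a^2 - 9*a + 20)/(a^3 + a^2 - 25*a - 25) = (a - 4)/(a^2 + 6*a + 5)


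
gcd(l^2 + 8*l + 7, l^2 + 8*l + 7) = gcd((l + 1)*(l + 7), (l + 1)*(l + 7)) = l^2 + 8*l + 7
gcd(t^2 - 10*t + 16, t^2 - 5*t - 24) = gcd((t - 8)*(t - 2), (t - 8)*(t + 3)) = t - 8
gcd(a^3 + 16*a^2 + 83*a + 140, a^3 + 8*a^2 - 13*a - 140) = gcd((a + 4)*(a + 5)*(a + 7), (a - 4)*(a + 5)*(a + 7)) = a^2 + 12*a + 35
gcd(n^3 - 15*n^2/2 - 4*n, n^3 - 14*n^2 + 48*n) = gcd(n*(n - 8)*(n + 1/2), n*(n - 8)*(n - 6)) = n^2 - 8*n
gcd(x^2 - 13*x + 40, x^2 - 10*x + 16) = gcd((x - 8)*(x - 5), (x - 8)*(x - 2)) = x - 8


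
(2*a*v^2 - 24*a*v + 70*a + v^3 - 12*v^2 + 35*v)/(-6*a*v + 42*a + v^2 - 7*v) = (2*a*v - 10*a + v^2 - 5*v)/(-6*a + v)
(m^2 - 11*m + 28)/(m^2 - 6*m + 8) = (m - 7)/(m - 2)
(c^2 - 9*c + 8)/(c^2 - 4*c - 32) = (c - 1)/(c + 4)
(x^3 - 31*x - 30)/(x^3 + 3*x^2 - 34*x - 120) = (x + 1)/(x + 4)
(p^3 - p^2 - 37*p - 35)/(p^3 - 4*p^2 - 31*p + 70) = (p + 1)/(p - 2)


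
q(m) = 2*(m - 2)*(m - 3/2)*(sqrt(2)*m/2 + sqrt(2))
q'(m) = sqrt(2)*(m - 2)*(m - 3/2) + 2*(m - 2)*(sqrt(2)*m/2 + sqrt(2)) + 2*(m - 3/2)*(sqrt(2)*m/2 + sqrt(2))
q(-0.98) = 10.66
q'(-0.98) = 2.58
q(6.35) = 249.13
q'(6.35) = 138.48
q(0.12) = 7.78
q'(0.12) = -6.10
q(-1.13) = 10.13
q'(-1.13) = 4.55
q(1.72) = -0.32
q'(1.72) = -0.40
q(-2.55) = -14.33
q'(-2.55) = 32.75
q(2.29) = 1.39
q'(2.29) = 6.88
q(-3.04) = -33.65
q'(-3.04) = 46.45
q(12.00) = 2078.89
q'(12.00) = 554.37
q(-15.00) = -5156.93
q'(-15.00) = 1012.58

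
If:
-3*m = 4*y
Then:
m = -4*y/3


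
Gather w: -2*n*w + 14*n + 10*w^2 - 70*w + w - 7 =14*n + 10*w^2 + w*(-2*n - 69) - 7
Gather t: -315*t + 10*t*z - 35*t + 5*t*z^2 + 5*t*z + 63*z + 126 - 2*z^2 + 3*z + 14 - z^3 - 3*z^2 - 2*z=t*(5*z^2 + 15*z - 350) - z^3 - 5*z^2 + 64*z + 140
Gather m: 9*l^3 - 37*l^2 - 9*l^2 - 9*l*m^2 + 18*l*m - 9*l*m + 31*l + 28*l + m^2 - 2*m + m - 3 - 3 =9*l^3 - 46*l^2 + 59*l + m^2*(1 - 9*l) + m*(9*l - 1) - 6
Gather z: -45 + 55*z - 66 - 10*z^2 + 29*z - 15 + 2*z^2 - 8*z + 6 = -8*z^2 + 76*z - 120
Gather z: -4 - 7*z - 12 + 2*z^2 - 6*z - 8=2*z^2 - 13*z - 24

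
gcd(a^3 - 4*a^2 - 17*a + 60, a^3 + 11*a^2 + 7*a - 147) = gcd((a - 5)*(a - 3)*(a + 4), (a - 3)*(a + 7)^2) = a - 3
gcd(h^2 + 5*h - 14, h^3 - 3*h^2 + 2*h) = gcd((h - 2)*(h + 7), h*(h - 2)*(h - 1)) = h - 2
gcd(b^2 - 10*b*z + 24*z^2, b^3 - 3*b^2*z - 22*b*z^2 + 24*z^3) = -b + 6*z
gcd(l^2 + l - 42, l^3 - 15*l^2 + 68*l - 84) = l - 6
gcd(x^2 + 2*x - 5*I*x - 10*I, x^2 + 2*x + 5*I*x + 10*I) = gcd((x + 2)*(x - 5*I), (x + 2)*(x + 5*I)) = x + 2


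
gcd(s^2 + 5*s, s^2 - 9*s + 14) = 1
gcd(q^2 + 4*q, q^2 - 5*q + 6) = 1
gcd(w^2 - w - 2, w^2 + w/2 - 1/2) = w + 1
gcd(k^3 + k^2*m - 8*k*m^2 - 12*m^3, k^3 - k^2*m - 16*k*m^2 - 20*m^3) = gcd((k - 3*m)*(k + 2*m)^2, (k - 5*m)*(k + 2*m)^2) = k^2 + 4*k*m + 4*m^2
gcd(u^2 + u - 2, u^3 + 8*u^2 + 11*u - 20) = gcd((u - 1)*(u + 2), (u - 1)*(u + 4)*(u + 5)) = u - 1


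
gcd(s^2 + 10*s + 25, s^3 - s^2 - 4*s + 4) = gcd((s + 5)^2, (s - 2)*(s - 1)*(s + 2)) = 1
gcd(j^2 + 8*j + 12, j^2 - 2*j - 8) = j + 2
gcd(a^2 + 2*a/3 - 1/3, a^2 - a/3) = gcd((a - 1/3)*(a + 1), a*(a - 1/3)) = a - 1/3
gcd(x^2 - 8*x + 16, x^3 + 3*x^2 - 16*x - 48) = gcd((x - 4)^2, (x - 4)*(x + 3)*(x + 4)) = x - 4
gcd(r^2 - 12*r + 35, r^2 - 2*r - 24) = 1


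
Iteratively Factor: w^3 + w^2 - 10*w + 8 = (w - 1)*(w^2 + 2*w - 8) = (w - 2)*(w - 1)*(w + 4)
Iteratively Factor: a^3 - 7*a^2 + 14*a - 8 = (a - 1)*(a^2 - 6*a + 8) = (a - 4)*(a - 1)*(a - 2)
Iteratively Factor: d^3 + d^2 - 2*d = (d - 1)*(d^2 + 2*d) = (d - 1)*(d + 2)*(d)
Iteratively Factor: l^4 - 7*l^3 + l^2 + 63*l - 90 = (l + 3)*(l^3 - 10*l^2 + 31*l - 30) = (l - 5)*(l + 3)*(l^2 - 5*l + 6) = (l - 5)*(l - 2)*(l + 3)*(l - 3)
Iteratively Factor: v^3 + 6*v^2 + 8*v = (v)*(v^2 + 6*v + 8) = v*(v + 4)*(v + 2)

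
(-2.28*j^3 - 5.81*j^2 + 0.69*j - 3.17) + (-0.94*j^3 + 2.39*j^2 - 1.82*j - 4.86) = -3.22*j^3 - 3.42*j^2 - 1.13*j - 8.03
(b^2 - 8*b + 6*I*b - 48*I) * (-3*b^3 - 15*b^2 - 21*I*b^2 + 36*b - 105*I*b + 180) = -3*b^5 + 9*b^4 - 39*I*b^4 + 282*b^3 + 117*I*b^3 - 486*b^2 + 1776*I*b^2 - 6480*b - 648*I*b - 8640*I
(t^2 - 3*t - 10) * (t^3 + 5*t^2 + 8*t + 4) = t^5 + 2*t^4 - 17*t^3 - 70*t^2 - 92*t - 40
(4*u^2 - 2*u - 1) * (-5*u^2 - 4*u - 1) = -20*u^4 - 6*u^3 + 9*u^2 + 6*u + 1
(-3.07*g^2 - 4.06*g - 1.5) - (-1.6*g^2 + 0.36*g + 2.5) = -1.47*g^2 - 4.42*g - 4.0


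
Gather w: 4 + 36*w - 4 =36*w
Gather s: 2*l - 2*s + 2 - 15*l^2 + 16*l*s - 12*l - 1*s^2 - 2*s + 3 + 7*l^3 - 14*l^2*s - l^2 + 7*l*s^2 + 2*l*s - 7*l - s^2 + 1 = 7*l^3 - 16*l^2 - 17*l + s^2*(7*l - 2) + s*(-14*l^2 + 18*l - 4) + 6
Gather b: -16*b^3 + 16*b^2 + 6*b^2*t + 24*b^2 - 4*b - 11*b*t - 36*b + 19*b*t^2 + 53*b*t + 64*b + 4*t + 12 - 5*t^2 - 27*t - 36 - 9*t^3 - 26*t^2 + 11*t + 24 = -16*b^3 + b^2*(6*t + 40) + b*(19*t^2 + 42*t + 24) - 9*t^3 - 31*t^2 - 12*t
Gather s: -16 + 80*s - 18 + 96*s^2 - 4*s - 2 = 96*s^2 + 76*s - 36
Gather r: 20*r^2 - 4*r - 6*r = 20*r^2 - 10*r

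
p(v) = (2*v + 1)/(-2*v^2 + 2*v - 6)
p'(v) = (2*v + 1)*(4*v - 2)/(-2*v^2 + 2*v - 6)^2 + 2/(-2*v^2 + 2*v - 6) = (-v^2 + v + (2*v - 1)*(2*v + 1)/2 - 3)/(v^2 - v + 3)^2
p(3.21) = -0.37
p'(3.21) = 0.10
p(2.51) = -0.44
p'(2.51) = 0.12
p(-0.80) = 0.07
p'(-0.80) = -0.19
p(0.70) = -0.43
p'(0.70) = -0.30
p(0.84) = -0.47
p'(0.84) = -0.24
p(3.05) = -0.38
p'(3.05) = 0.10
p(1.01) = -0.50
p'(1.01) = -0.16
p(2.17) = -0.48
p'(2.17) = 0.11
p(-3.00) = 0.17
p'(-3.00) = 0.01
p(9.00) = -0.13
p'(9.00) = 0.02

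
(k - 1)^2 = k^2 - 2*k + 1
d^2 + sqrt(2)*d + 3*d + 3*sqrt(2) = (d + 3)*(d + sqrt(2))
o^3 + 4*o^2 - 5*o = o*(o - 1)*(o + 5)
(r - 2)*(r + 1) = r^2 - r - 2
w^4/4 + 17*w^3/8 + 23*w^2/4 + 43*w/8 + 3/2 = (w/4 + 1)*(w + 1/2)*(w + 1)*(w + 3)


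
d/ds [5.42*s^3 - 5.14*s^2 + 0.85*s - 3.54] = 16.26*s^2 - 10.28*s + 0.85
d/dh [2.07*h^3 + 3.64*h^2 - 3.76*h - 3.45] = 6.21*h^2 + 7.28*h - 3.76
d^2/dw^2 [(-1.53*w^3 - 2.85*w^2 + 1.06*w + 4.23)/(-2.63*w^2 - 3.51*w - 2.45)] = (-49.299842*w^3 - 206.791362*w^2 - 138.206784*w + 2.72915400000002)/(18.191447*w^6 + 72.834957*w^5 + 148.044804*w^4 + 178.943661*w^3 + 137.91246*w^2 + 63.206325*w + 14.706125)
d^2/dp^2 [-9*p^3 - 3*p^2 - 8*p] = -54*p - 6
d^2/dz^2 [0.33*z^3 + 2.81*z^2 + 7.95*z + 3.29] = 1.98*z + 5.62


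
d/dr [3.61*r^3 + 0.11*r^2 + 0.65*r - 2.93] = 10.83*r^2 + 0.22*r + 0.65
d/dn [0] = 0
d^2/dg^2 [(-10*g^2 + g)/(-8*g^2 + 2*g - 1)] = 16*(12*g^3 - 30*g^2 + 3*g + 1)/(512*g^6 - 384*g^5 + 288*g^4 - 104*g^3 + 36*g^2 - 6*g + 1)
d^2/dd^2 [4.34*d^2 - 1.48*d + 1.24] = 8.68000000000000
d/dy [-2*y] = -2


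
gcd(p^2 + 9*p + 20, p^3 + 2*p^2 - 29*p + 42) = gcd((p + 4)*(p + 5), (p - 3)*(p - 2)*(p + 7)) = 1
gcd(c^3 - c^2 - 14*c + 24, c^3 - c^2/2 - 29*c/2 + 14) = c + 4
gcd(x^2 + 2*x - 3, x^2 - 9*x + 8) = x - 1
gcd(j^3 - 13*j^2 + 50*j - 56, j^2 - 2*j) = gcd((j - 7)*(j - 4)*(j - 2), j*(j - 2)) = j - 2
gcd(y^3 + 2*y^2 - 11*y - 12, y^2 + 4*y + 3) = y + 1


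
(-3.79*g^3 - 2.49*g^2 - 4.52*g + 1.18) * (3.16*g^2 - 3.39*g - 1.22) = -11.9764*g^5 + 4.9797*g^4 - 1.2183*g^3 + 22.0894*g^2 + 1.5142*g - 1.4396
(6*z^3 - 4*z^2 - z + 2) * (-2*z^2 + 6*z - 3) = -12*z^5 + 44*z^4 - 40*z^3 + 2*z^2 + 15*z - 6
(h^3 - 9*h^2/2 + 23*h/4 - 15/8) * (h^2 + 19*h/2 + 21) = h^5 + 5*h^4 - 16*h^3 - 167*h^2/4 + 1647*h/16 - 315/8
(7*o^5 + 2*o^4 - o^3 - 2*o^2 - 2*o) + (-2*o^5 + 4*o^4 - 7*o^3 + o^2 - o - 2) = 5*o^5 + 6*o^4 - 8*o^3 - o^2 - 3*o - 2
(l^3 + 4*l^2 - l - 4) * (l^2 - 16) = l^5 + 4*l^4 - 17*l^3 - 68*l^2 + 16*l + 64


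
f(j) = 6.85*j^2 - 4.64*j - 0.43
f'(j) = 13.7*j - 4.64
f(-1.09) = 12.77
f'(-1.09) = -19.57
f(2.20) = 22.52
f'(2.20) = 25.50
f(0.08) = -0.76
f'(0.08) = -3.54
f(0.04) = -0.60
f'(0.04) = -4.09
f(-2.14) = 40.87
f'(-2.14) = -33.96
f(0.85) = 0.58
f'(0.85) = 7.00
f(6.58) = 265.62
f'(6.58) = 85.51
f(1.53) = 8.51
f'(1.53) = 16.32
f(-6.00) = 274.01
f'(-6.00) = -86.84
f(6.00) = 218.33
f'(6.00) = 77.56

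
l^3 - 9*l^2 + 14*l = l*(l - 7)*(l - 2)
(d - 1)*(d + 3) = d^2 + 2*d - 3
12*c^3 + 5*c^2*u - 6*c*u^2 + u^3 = (-4*c + u)*(-3*c + u)*(c + u)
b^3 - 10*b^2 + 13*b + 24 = (b - 8)*(b - 3)*(b + 1)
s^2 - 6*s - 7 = (s - 7)*(s + 1)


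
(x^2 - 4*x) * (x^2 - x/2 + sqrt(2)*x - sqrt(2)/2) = x^4 - 9*x^3/2 + sqrt(2)*x^3 - 9*sqrt(2)*x^2/2 + 2*x^2 + 2*sqrt(2)*x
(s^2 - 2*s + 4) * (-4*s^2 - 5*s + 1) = -4*s^4 + 3*s^3 - 5*s^2 - 22*s + 4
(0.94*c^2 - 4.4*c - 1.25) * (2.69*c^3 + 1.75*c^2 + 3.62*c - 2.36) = 2.5286*c^5 - 10.191*c^4 - 7.6597*c^3 - 20.3339*c^2 + 5.859*c + 2.95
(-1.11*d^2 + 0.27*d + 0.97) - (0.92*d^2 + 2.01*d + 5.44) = -2.03*d^2 - 1.74*d - 4.47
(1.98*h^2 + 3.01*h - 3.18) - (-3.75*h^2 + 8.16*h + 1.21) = 5.73*h^2 - 5.15*h - 4.39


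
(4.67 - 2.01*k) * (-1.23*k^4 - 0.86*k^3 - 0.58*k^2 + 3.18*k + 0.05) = 2.4723*k^5 - 4.0155*k^4 - 2.8504*k^3 - 9.1004*k^2 + 14.7501*k + 0.2335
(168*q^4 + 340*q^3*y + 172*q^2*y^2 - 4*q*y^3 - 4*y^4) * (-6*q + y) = -1008*q^5 - 1872*q^4*y - 692*q^3*y^2 + 196*q^2*y^3 + 20*q*y^4 - 4*y^5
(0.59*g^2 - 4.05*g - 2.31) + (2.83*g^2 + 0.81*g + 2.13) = 3.42*g^2 - 3.24*g - 0.18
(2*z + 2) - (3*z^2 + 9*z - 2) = -3*z^2 - 7*z + 4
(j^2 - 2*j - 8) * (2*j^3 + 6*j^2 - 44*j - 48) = 2*j^5 + 2*j^4 - 72*j^3 - 8*j^2 + 448*j + 384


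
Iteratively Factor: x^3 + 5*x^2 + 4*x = (x + 1)*(x^2 + 4*x) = (x + 1)*(x + 4)*(x)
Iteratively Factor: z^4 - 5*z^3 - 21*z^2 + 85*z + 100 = (z + 1)*(z^3 - 6*z^2 - 15*z + 100) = (z - 5)*(z + 1)*(z^2 - z - 20) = (z - 5)^2*(z + 1)*(z + 4)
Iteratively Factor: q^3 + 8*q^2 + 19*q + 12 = (q + 3)*(q^2 + 5*q + 4) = (q + 3)*(q + 4)*(q + 1)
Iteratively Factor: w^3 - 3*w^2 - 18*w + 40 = (w - 2)*(w^2 - w - 20) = (w - 2)*(w + 4)*(w - 5)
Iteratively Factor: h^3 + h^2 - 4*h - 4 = (h + 1)*(h^2 - 4) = (h + 1)*(h + 2)*(h - 2)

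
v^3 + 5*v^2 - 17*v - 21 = (v - 3)*(v + 1)*(v + 7)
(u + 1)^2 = u^2 + 2*u + 1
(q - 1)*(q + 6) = q^2 + 5*q - 6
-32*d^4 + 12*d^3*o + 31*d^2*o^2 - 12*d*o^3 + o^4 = (-8*d + o)*(-4*d + o)*(-d + o)*(d + o)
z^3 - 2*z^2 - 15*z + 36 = (z - 3)^2*(z + 4)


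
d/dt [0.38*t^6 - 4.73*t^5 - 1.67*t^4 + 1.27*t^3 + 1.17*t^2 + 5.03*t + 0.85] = 2.28*t^5 - 23.65*t^4 - 6.68*t^3 + 3.81*t^2 + 2.34*t + 5.03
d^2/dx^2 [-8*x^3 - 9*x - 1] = -48*x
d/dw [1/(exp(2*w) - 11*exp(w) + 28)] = (11 - 2*exp(w))*exp(w)/(exp(2*w) - 11*exp(w) + 28)^2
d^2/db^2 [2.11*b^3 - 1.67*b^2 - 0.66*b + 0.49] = 12.66*b - 3.34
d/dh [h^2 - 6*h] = 2*h - 6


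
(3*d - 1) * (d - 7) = 3*d^2 - 22*d + 7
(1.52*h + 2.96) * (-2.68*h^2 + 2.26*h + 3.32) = -4.0736*h^3 - 4.4976*h^2 + 11.736*h + 9.8272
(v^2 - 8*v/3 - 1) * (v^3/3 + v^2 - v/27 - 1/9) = v^5/3 + v^4/9 - 82*v^3/27 - 82*v^2/81 + v/3 + 1/9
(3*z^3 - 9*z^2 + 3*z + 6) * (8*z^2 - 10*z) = 24*z^5 - 102*z^4 + 114*z^3 + 18*z^2 - 60*z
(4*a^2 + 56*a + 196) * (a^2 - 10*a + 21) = 4*a^4 + 16*a^3 - 280*a^2 - 784*a + 4116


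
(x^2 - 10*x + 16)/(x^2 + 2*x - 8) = (x - 8)/(x + 4)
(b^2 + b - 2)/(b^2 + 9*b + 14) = (b - 1)/(b + 7)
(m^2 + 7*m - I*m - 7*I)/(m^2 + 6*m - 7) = (m - I)/(m - 1)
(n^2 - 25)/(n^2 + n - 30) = (n + 5)/(n + 6)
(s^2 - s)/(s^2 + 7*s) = (s - 1)/(s + 7)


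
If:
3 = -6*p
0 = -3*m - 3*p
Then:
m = 1/2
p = -1/2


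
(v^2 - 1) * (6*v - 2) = 6*v^3 - 2*v^2 - 6*v + 2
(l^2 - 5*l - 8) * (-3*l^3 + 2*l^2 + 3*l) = -3*l^5 + 17*l^4 + 17*l^3 - 31*l^2 - 24*l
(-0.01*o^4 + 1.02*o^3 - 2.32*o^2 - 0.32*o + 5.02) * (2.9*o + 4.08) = -0.029*o^5 + 2.9172*o^4 - 2.5664*o^3 - 10.3936*o^2 + 13.2524*o + 20.4816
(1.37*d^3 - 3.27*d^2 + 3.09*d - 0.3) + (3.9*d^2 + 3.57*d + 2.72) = 1.37*d^3 + 0.63*d^2 + 6.66*d + 2.42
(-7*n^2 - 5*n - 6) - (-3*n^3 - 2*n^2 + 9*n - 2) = 3*n^3 - 5*n^2 - 14*n - 4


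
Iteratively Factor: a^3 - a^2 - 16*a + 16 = (a - 1)*(a^2 - 16) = (a - 4)*(a - 1)*(a + 4)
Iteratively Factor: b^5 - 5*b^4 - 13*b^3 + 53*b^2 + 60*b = (b + 1)*(b^4 - 6*b^3 - 7*b^2 + 60*b) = (b - 5)*(b + 1)*(b^3 - b^2 - 12*b) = (b - 5)*(b + 1)*(b + 3)*(b^2 - 4*b) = b*(b - 5)*(b + 1)*(b + 3)*(b - 4)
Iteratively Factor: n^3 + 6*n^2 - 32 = (n + 4)*(n^2 + 2*n - 8) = (n + 4)^2*(n - 2)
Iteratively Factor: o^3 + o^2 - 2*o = (o - 1)*(o^2 + 2*o) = (o - 1)*(o + 2)*(o)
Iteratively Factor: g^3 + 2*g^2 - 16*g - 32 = (g + 2)*(g^2 - 16) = (g - 4)*(g + 2)*(g + 4)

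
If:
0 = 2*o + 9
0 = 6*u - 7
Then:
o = -9/2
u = 7/6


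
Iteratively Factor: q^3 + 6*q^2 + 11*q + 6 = (q + 1)*(q^2 + 5*q + 6) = (q + 1)*(q + 2)*(q + 3)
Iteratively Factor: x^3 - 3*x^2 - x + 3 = (x - 1)*(x^2 - 2*x - 3) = (x - 1)*(x + 1)*(x - 3)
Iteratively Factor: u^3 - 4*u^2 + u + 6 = (u - 2)*(u^2 - 2*u - 3) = (u - 2)*(u + 1)*(u - 3)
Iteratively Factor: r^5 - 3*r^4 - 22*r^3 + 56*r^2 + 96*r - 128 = (r + 4)*(r^4 - 7*r^3 + 6*r^2 + 32*r - 32) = (r - 4)*(r + 4)*(r^3 - 3*r^2 - 6*r + 8) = (r - 4)^2*(r + 4)*(r^2 + r - 2) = (r - 4)^2*(r - 1)*(r + 4)*(r + 2)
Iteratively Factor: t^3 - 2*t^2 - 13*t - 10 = (t + 2)*(t^2 - 4*t - 5) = (t + 1)*(t + 2)*(t - 5)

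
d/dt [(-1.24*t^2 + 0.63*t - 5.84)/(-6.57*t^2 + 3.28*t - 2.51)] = (0.0719000000000012*t^2 - 70.5128*t + 17.5739)/(43.1649*t^4 - 43.0992*t^3 + 43.7398*t^2 - 16.4656*t + 6.3001)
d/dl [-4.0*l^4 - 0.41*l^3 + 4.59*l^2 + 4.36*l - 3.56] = -16.0*l^3 - 1.23*l^2 + 9.18*l + 4.36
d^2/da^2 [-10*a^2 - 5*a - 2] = -20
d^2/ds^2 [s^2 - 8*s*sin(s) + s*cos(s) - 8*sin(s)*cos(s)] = 8*s*sin(s) - s*cos(s) - 2*sin(s) + 16*sin(2*s) - 16*cos(s) + 2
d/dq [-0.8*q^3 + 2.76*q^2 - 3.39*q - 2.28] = -2.4*q^2 + 5.52*q - 3.39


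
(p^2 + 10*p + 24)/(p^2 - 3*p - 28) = (p + 6)/(p - 7)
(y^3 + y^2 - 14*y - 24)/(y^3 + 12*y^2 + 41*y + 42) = (y - 4)/(y + 7)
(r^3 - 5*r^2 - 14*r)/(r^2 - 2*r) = (r^2 - 5*r - 14)/(r - 2)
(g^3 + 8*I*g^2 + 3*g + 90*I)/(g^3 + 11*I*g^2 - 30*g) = (g - 3*I)/g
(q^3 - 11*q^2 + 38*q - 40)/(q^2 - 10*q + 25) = (q^2 - 6*q + 8)/(q - 5)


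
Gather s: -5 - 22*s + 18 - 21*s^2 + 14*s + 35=-21*s^2 - 8*s + 48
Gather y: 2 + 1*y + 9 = y + 11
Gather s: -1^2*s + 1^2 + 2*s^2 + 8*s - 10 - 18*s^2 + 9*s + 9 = -16*s^2 + 16*s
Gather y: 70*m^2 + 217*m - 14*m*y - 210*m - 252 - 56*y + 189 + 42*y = 70*m^2 + 7*m + y*(-14*m - 14) - 63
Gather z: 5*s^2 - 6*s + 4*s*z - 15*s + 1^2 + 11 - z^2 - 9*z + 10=5*s^2 - 21*s - z^2 + z*(4*s - 9) + 22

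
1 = 1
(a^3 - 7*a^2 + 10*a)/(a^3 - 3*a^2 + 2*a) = (a - 5)/(a - 1)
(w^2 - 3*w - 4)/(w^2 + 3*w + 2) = (w - 4)/(w + 2)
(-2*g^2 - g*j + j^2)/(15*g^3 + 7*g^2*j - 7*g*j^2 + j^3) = (-2*g + j)/(15*g^2 - 8*g*j + j^2)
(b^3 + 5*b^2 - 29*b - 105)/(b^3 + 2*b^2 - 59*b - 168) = (b - 5)/(b - 8)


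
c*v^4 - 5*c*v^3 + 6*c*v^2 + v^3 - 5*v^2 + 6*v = v*(v - 3)*(v - 2)*(c*v + 1)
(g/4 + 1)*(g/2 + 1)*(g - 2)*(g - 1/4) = g^4/8 + 15*g^3/32 - 5*g^2/8 - 15*g/8 + 1/2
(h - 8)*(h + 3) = h^2 - 5*h - 24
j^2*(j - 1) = j^3 - j^2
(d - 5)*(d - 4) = d^2 - 9*d + 20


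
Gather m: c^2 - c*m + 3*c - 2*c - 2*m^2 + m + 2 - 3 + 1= c^2 + c - 2*m^2 + m*(1 - c)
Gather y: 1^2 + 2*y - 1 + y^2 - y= y^2 + y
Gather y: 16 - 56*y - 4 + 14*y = 12 - 42*y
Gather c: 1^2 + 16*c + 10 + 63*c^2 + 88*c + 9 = 63*c^2 + 104*c + 20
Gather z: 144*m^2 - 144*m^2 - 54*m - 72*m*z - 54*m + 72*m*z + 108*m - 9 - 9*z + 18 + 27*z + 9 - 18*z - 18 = 0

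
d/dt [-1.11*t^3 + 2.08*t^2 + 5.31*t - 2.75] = -3.33*t^2 + 4.16*t + 5.31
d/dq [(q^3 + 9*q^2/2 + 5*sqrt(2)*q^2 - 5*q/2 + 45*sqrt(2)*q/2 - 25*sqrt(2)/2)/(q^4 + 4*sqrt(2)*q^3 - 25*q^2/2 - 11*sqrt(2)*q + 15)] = (-4*q^6 - 40*sqrt(2)*q^5 - 36*q^5 - 342*sqrt(2)*q^4 - 180*q^4 - 1440*q^3 + 192*sqrt(2)*q^3 + 815*q^2 + 927*sqrt(2)*q^2 - 650*sqrt(2)*q + 540*q - 1250 + 1350*sqrt(2))/(4*q^8 + 32*sqrt(2)*q^7 + 28*q^6 - 488*sqrt(2)*q^5 + 41*q^4 + 1580*sqrt(2)*q^3 - 532*q^2 - 1320*sqrt(2)*q + 900)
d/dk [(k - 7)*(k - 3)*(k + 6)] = 3*k^2 - 8*k - 39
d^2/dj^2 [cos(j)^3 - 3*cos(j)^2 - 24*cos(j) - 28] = 93*cos(j)/4 + 6*cos(2*j) - 9*cos(3*j)/4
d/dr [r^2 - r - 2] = 2*r - 1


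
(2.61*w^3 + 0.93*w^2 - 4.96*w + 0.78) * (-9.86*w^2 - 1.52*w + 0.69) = -25.7346*w^5 - 13.137*w^4 + 49.2929*w^3 + 0.490100000000001*w^2 - 4.608*w + 0.5382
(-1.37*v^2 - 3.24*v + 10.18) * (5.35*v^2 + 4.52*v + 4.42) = -7.3295*v^4 - 23.5264*v^3 + 33.7628*v^2 + 31.6928*v + 44.9956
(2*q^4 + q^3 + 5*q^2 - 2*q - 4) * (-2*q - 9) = -4*q^5 - 20*q^4 - 19*q^3 - 41*q^2 + 26*q + 36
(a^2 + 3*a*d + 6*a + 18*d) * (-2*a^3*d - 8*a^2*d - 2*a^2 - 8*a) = -2*a^5*d - 6*a^4*d^2 - 20*a^4*d - 2*a^4 - 60*a^3*d^2 - 54*a^3*d - 20*a^3 - 144*a^2*d^2 - 60*a^2*d - 48*a^2 - 144*a*d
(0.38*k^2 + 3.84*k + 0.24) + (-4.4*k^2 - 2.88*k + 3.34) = -4.02*k^2 + 0.96*k + 3.58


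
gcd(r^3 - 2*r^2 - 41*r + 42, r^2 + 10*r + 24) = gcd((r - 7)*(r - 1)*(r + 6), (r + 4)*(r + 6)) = r + 6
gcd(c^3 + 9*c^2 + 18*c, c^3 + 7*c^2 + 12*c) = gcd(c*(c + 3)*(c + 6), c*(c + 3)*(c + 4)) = c^2 + 3*c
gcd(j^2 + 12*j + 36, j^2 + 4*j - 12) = j + 6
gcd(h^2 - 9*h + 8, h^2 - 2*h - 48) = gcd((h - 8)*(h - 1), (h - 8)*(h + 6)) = h - 8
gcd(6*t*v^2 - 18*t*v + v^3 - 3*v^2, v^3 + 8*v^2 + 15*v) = v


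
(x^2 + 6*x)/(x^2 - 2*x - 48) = x/(x - 8)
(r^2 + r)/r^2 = (r + 1)/r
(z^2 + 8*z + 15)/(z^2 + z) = (z^2 + 8*z + 15)/(z*(z + 1))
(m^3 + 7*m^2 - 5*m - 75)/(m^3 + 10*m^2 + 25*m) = (m - 3)/m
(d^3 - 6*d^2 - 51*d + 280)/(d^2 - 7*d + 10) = (d^2 - d - 56)/(d - 2)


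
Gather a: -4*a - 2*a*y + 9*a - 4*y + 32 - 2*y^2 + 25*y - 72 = a*(5 - 2*y) - 2*y^2 + 21*y - 40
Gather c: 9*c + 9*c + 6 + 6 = 18*c + 12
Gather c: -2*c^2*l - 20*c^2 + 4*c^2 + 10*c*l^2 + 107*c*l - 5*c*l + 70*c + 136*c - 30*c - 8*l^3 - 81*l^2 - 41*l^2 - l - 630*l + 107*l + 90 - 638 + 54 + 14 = c^2*(-2*l - 16) + c*(10*l^2 + 102*l + 176) - 8*l^3 - 122*l^2 - 524*l - 480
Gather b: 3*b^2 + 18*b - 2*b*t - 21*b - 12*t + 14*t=3*b^2 + b*(-2*t - 3) + 2*t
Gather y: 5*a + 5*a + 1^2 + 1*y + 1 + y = 10*a + 2*y + 2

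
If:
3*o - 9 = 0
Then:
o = 3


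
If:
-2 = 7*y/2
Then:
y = -4/7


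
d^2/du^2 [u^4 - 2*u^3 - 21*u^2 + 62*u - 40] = 12*u^2 - 12*u - 42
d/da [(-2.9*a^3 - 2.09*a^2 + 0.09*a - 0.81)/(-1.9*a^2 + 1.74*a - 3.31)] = (5.51*a^4 - 10.092*a^3 + 25.3314*a^2 + 10.7578*a + 1.1115)/(3.61*a^4 - 6.612*a^3 + 15.6056*a^2 - 11.5188*a + 10.9561)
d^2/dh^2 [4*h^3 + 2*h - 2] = 24*h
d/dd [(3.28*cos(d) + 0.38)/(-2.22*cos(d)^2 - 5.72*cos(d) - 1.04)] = (-7.2816*cos(d)^2 - 1.6872*cos(d) + 1.2376)*sin(d)/(4.9284*cos(d)^4 + 25.3968*cos(d)^3 + 37.336*cos(d)^2 + 11.8976*cos(d) + 1.0816)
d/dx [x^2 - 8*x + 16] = 2*x - 8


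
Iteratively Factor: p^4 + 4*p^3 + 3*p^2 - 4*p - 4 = (p + 1)*(p^3 + 3*p^2 - 4) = (p - 1)*(p + 1)*(p^2 + 4*p + 4) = (p - 1)*(p + 1)*(p + 2)*(p + 2)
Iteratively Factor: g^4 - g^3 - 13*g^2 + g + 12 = (g - 1)*(g^3 - 13*g - 12) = (g - 1)*(g + 1)*(g^2 - g - 12) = (g - 1)*(g + 1)*(g + 3)*(g - 4)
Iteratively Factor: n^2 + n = (n + 1)*(n)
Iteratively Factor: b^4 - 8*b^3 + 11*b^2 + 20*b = (b - 4)*(b^3 - 4*b^2 - 5*b) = (b - 4)*(b + 1)*(b^2 - 5*b) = (b - 5)*(b - 4)*(b + 1)*(b)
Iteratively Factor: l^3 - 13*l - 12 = (l + 3)*(l^2 - 3*l - 4) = (l - 4)*(l + 3)*(l + 1)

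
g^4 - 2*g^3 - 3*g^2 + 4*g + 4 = (g - 2)^2*(g + 1)^2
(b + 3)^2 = b^2 + 6*b + 9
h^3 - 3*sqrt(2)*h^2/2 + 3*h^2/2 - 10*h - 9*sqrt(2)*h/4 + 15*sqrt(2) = (h - 5/2)*(h + 4)*(h - 3*sqrt(2)/2)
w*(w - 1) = w^2 - w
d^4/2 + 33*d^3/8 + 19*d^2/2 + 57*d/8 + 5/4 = (d/2 + 1)*(d + 1/4)*(d + 1)*(d + 5)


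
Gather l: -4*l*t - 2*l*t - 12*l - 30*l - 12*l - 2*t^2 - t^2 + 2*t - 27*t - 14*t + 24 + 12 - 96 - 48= l*(-6*t - 54) - 3*t^2 - 39*t - 108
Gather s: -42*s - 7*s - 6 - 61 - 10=-49*s - 77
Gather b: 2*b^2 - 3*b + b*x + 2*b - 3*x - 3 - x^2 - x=2*b^2 + b*(x - 1) - x^2 - 4*x - 3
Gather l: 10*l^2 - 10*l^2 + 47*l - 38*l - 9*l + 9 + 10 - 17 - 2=0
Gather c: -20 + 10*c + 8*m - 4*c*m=c*(10 - 4*m) + 8*m - 20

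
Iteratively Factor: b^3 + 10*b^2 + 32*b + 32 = (b + 4)*(b^2 + 6*b + 8) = (b + 2)*(b + 4)*(b + 4)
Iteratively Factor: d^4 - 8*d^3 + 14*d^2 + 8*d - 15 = (d - 5)*(d^3 - 3*d^2 - d + 3) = (d - 5)*(d - 3)*(d^2 - 1) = (d - 5)*(d - 3)*(d + 1)*(d - 1)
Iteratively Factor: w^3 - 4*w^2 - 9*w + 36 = (w + 3)*(w^2 - 7*w + 12) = (w - 3)*(w + 3)*(w - 4)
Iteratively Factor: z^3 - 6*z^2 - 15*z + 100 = (z - 5)*(z^2 - z - 20) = (z - 5)^2*(z + 4)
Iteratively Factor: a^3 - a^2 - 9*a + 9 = (a - 1)*(a^2 - 9) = (a - 3)*(a - 1)*(a + 3)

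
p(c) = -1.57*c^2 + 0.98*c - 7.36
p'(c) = 0.98 - 3.14*c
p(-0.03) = -7.39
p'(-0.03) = 1.07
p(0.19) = -7.23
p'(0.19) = 0.38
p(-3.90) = -35.06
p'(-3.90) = 13.23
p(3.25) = -20.76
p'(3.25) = -9.22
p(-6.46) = -79.21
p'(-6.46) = 21.26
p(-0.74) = -8.94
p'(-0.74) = 3.30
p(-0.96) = -9.75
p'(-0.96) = 3.99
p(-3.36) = -28.38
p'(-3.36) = 11.53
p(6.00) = -58.00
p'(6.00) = -17.86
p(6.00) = -58.00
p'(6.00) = -17.86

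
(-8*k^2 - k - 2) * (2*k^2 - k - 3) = -16*k^4 + 6*k^3 + 21*k^2 + 5*k + 6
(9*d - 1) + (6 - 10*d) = 5 - d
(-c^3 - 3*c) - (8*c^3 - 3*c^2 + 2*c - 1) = -9*c^3 + 3*c^2 - 5*c + 1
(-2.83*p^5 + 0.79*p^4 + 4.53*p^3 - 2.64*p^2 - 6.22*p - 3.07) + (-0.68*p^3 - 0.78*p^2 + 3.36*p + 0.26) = -2.83*p^5 + 0.79*p^4 + 3.85*p^3 - 3.42*p^2 - 2.86*p - 2.81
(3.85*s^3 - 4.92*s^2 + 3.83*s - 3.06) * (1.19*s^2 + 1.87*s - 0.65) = 4.5815*s^5 + 1.3447*s^4 - 7.1452*s^3 + 6.7187*s^2 - 8.2117*s + 1.989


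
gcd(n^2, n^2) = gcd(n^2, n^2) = n^2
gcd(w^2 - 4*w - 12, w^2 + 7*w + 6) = 1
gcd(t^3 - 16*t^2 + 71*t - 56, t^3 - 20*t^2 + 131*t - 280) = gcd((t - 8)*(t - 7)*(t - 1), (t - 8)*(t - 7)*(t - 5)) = t^2 - 15*t + 56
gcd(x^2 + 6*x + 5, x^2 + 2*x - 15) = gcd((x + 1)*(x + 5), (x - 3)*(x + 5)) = x + 5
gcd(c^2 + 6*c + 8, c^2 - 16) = c + 4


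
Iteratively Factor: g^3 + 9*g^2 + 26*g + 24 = (g + 4)*(g^2 + 5*g + 6) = (g + 2)*(g + 4)*(g + 3)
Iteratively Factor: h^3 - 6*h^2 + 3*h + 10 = (h - 5)*(h^2 - h - 2) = (h - 5)*(h - 2)*(h + 1)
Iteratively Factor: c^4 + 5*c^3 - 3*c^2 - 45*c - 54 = (c + 3)*(c^3 + 2*c^2 - 9*c - 18) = (c + 3)^2*(c^2 - c - 6) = (c + 2)*(c + 3)^2*(c - 3)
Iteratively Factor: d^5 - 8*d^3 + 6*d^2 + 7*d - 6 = (d + 3)*(d^4 - 3*d^3 + d^2 + 3*d - 2) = (d - 1)*(d + 3)*(d^3 - 2*d^2 - d + 2) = (d - 1)*(d + 1)*(d + 3)*(d^2 - 3*d + 2) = (d - 1)^2*(d + 1)*(d + 3)*(d - 2)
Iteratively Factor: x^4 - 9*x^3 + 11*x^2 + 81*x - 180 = (x - 3)*(x^3 - 6*x^2 - 7*x + 60) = (x - 5)*(x - 3)*(x^2 - x - 12) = (x - 5)*(x - 3)*(x + 3)*(x - 4)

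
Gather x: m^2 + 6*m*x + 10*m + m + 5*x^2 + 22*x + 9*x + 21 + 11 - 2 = m^2 + 11*m + 5*x^2 + x*(6*m + 31) + 30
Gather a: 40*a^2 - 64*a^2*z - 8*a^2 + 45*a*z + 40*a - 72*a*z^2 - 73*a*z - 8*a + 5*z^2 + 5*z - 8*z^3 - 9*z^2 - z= a^2*(32 - 64*z) + a*(-72*z^2 - 28*z + 32) - 8*z^3 - 4*z^2 + 4*z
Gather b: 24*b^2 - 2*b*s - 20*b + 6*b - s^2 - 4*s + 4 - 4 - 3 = 24*b^2 + b*(-2*s - 14) - s^2 - 4*s - 3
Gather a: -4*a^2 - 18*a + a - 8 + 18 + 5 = -4*a^2 - 17*a + 15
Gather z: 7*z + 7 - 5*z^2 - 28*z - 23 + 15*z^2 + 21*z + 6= 10*z^2 - 10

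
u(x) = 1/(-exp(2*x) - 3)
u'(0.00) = 0.12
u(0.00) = -0.25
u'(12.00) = 0.00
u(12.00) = 0.00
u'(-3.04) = 0.00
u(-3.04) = -0.33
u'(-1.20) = 0.02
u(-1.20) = -0.32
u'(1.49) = 0.08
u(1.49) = -0.04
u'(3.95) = 0.00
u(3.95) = -0.00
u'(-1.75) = 0.01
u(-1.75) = -0.33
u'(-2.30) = 0.00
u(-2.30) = -0.33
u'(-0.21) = 0.10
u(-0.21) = -0.27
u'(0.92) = 0.15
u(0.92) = -0.11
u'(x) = 2*exp(2*x)/(-exp(2*x) - 3)^2 = 2*exp(2*x)/(exp(2*x) + 3)^2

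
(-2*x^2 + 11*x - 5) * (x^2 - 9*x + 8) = -2*x^4 + 29*x^3 - 120*x^2 + 133*x - 40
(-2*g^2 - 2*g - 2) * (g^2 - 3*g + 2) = -2*g^4 + 4*g^3 + 2*g - 4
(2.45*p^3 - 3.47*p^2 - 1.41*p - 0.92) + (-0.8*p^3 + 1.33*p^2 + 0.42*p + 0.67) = 1.65*p^3 - 2.14*p^2 - 0.99*p - 0.25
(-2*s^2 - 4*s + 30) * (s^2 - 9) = -2*s^4 - 4*s^3 + 48*s^2 + 36*s - 270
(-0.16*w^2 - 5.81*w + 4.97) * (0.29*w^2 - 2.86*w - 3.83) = -0.0464*w^4 - 1.2273*w^3 + 18.6707*w^2 + 8.0381*w - 19.0351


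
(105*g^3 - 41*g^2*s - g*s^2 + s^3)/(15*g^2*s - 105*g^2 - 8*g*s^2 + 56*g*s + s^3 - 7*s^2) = (7*g + s)/(s - 7)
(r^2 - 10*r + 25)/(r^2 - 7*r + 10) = (r - 5)/(r - 2)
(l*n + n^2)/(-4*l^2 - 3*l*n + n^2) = -n/(4*l - n)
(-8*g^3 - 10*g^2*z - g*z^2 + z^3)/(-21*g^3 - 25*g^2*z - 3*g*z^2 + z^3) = (-8*g^2 - 2*g*z + z^2)/(-21*g^2 - 4*g*z + z^2)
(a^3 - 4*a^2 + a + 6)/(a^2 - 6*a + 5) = (a^3 - 4*a^2 + a + 6)/(a^2 - 6*a + 5)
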